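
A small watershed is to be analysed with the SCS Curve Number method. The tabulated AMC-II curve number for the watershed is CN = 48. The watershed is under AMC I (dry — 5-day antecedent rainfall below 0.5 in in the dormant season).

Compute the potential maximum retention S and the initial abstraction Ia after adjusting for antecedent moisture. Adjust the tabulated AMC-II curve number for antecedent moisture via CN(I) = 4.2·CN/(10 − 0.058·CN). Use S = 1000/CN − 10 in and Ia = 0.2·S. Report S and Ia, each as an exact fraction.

S = 1625/63 in ≈ 25.794 in; Ia = 325/63 in ≈ 5.159 in

Adjust CN=48 to AMC I: 4.2·48/(10 − 0.058·48) → (1008/5) ÷ (902/125) = 12600/451 ≈ 27.938
Max retention: S = 1000/(12600/451) − 10 = 1625/63 in (≈ 25.794 in)
Initial abstraction Ia = S/5 = (1625/63)/5 = 325/63 ≈ 5.159 in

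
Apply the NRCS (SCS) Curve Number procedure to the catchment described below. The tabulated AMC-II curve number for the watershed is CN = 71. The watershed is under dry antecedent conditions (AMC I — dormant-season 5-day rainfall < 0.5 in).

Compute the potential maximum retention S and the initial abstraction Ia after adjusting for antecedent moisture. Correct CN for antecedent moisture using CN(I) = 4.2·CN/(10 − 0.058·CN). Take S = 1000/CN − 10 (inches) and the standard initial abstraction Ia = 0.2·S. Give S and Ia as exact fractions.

Adjust CN=71 to AMC I: 4.2·71/(10 − 0.058·71) → (1491/5) ÷ (2941/500) = 149100/2941 ≈ 50.697
S = 1000/(149100/2941) − 10 = 14500/1491 in ≈ 9.725 in
Ia = 0.2S: 0.2·9.725 = 1.945 in (exactly 2900/1491)

S = 14500/1491 in ≈ 9.725 in; Ia = 2900/1491 in ≈ 1.945 in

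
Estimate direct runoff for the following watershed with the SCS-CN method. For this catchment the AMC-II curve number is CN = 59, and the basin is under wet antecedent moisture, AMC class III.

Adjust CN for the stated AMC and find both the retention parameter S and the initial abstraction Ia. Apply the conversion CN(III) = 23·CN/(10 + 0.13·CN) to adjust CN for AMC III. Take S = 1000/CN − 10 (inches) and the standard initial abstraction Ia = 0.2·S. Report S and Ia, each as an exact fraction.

S = 4100/1357 in ≈ 3.021 in; Ia = 820/1357 in ≈ 0.604 in

Adjust CN=59 to AMC III: 23·59/(10 + 0.13·59) → 1357 ÷ (1767/100) = 135700/1767 ≈ 76.797
Max retention: S = 1000/(135700/1767) − 10 = 4100/1357 in (≈ 3.021 in)
Initial abstraction Ia = S/5 = (4100/1357)/5 = 820/1357 ≈ 0.604 in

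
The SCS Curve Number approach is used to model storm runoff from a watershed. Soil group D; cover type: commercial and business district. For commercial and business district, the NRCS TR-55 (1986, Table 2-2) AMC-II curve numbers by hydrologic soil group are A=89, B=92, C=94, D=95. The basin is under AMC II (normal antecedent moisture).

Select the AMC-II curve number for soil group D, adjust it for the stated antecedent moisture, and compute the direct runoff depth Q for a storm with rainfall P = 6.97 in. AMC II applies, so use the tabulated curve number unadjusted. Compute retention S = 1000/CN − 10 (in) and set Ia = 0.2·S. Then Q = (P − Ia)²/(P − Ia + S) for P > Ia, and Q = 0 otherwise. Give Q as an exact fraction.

NRCS table: commercial and business district, soil group D → CN(II) = 95
Average conditions: CN = 95 (no AMC adjustment).
S = 1000/95 − 10 = 10/19 in ≈ 0.526 in
Ia = 0.2S: 0.2·0.526 = 0.105 in (exactly 2/19)
P − Ia = 6.970 − 0.105 = 13043/1900 ≈ 6.865 in (> 0, runoff occurs)
Q: (13043/1900)² ÷ (14043/1900) = 170119849/26681700 in (≈ 6.376 in)

Q = 170119849/26681700 in ≈ 6.376 in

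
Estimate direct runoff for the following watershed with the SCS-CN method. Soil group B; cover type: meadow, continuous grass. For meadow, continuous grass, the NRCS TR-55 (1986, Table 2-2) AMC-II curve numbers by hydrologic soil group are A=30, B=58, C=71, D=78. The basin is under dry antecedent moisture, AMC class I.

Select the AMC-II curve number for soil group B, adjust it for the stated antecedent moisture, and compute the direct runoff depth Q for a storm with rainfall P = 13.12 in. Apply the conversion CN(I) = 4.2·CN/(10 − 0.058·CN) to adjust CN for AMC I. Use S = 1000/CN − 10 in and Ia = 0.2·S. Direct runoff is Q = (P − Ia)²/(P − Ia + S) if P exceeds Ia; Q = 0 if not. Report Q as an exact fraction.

NRCS table: meadow, continuous grass, soil group B → CN(II) = 58
CN(I) from CN(II)=58: (4.2·58)/(10 − 0.058·58) = 2900/79 ≈ 36.709
S = 1000/(2900/79) − 10 = 500/29 in ≈ 17.241 in
Ia = 0.2·(500/29) = 100/29 in ≈ 3.448 in
P − Ia = 13.120 − 3.448 = 7012/725 ≈ 9.672 in (> 0, runoff occurs)
Q: (7012/725)² ÷ (19512/725) = 6146018/1768275 in (≈ 3.476 in)

Q = 6146018/1768275 in ≈ 3.476 in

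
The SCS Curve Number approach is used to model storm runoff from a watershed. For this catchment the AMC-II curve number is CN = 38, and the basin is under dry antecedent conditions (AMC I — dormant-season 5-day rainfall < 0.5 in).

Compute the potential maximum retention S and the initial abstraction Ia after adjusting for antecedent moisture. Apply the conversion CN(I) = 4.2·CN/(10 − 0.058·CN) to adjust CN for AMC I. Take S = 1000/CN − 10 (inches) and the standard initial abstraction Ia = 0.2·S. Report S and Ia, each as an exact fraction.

S = 15500/399 in ≈ 38.847 in; Ia = 3100/399 in ≈ 7.769 in

Dry (AMC I): CN(I) = 4.2·38/(10 − 0.058·38) = (798/5)/(1949/250) = 39900/1949 ≈ 20.472
S = 1000/(39900/1949) − 10 = 15500/399 in ≈ 38.847 in
Ia = 0.2S: 0.2·38.847 = 7.769 in (exactly 3100/399)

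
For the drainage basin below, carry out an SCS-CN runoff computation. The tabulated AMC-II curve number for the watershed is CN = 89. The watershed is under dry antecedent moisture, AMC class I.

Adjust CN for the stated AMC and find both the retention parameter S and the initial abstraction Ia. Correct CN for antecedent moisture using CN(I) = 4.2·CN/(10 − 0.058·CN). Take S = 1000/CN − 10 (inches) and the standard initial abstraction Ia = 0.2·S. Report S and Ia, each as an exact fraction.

S = 5500/1869 in ≈ 2.943 in; Ia = 1100/1869 in ≈ 0.589 in

CN(I) from CN(II)=89: (4.2·89)/(10 − 0.058·89) = 186900/2419 ≈ 77.263
Retention S: 1000/CN − 10 with CN=77.263 → S = 5500/1869 ≈ 2.943 in
Ia = 0.2S: 0.2·2.943 = 0.589 in (exactly 1100/1869)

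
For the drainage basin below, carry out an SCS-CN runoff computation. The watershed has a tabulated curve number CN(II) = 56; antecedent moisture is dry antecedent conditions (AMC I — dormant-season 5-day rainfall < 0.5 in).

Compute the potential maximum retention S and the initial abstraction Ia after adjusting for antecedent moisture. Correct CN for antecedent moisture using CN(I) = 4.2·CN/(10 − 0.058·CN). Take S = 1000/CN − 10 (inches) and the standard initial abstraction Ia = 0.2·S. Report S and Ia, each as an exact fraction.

S = 2750/147 in ≈ 18.707 in; Ia = 550/147 in ≈ 3.741 in

Dry (AMC I): CN(I) = 4.2·56/(10 − 0.058·56) = (1176/5)/(844/125) = 7350/211 ≈ 34.834
Max retention: S = 1000/(7350/211) − 10 = 2750/147 in (≈ 18.707 in)
Initial abstraction Ia = S/5 = (2750/147)/5 = 550/147 ≈ 3.741 in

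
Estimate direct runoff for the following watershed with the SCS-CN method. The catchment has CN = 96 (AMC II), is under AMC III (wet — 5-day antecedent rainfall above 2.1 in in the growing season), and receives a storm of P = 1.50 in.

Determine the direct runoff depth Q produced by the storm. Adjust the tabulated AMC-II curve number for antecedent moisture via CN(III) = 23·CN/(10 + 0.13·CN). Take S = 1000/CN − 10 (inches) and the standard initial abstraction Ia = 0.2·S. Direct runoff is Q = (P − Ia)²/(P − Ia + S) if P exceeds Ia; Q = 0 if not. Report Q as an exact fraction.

Q = 20402/15663 in ≈ 1.303 in

Wet (AMC III): CN(III) = 23·96/(10 + 0.13·96) = 2208/(562/25) = 27600/281 ≈ 98.221
S = 1000/(27600/281) − 10 = 25/138 in ≈ 0.181 in
Initial abstraction Ia = S/5 = (25/138)/5 = 5/138 ≈ 0.036 in
Excess rainfall: 1.500 − 0.036 = 1.464 in; P > Ia so Q > 0
Q: (101/69)² ÷ (227/138) = 20402/15663 in (≈ 1.303 in)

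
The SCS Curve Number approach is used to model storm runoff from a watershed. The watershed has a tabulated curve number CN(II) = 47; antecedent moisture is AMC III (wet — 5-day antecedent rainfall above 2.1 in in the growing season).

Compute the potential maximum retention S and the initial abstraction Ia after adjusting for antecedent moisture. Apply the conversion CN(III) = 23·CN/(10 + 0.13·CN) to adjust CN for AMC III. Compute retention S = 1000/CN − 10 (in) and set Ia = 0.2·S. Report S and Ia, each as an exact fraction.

Adjust CN=47 to AMC III: 23·47/(10 + 0.13·47) → 1081 ÷ (1611/100) = 108100/1611 ≈ 67.101
Retention S: 1000/CN − 10 with CN=67.101 → S = 5300/1081 ≈ 4.903 in
Ia = 0.2·(5300/1081) = 1060/1081 in ≈ 0.981 in

S = 5300/1081 in ≈ 4.903 in; Ia = 1060/1081 in ≈ 0.981 in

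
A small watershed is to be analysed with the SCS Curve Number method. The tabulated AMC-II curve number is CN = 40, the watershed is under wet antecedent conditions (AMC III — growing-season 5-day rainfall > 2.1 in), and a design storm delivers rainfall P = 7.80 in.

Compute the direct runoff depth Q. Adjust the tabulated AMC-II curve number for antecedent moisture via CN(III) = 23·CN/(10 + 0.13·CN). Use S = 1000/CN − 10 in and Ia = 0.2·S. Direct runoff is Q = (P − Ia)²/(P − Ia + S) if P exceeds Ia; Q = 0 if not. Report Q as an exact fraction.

Adjust CN=40 to AMC III: 23·40/(10 + 0.13·40) → 920 ÷ (76/5) = 1150/19 ≈ 60.526
Max retention: S = 1000/(1150/19) − 10 = 150/23 in (≈ 6.522 in)
Initial abstraction Ia = S/5 = (150/23)/5 = 30/23 ≈ 1.304 in
P − Ia = 7.800 − 1.304 = 747/115 ≈ 6.496 in (> 0, runoff occurs)
Q: (747/115)² ÷ (1497/115) = 186003/57385 in (≈ 3.241 in)

Q = 186003/57385 in ≈ 3.241 in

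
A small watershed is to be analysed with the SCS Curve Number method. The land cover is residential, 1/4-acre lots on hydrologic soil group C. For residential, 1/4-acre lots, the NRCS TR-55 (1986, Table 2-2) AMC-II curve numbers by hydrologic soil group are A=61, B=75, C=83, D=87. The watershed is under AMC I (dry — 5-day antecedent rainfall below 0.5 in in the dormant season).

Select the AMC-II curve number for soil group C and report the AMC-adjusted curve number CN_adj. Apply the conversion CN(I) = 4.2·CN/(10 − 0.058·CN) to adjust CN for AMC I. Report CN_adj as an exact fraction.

CN_adj = 174300/2593 ≈ 67.219

NRCS table: residential, 1/4-acre lots, soil group C → CN(II) = 83
Dry (AMC I): CN(I) = 4.2·83/(10 − 0.058·83) = (1743/5)/(2593/500) = 174300/2593 ≈ 67.219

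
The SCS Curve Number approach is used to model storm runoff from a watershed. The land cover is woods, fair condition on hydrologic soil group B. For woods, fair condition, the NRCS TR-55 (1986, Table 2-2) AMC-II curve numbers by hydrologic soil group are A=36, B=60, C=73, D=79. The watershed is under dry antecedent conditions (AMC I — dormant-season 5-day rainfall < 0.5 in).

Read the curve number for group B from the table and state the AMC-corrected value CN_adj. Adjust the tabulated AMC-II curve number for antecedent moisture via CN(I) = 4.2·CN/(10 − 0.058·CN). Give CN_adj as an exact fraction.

CN_adj = 6300/163 ≈ 38.650

NRCS table: woods, fair condition, soil group B → CN(II) = 60
Adjust CN=60 to AMC I: 4.2·60/(10 − 0.058·60) → 252 ÷ (163/25) = 6300/163 ≈ 38.650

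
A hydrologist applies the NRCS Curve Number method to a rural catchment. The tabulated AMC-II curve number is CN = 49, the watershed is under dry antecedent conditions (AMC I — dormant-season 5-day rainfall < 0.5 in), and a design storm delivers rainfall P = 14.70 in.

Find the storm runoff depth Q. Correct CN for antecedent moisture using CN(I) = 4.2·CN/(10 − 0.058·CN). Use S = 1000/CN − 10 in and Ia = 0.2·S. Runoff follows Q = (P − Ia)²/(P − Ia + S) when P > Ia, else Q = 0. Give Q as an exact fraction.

Adjust CN=49 to AMC I: 4.2·49/(10 − 0.058·49) → (1029/5) ÷ (3579/500) = 34300/1193 ≈ 28.751
S = 1000/(34300/1193) − 10 = 8500/343 in ≈ 24.781 in
Ia = 0.2·(8500/343) = 1700/343 in ≈ 4.956 in
P − Ia = 14.700 − 4.956 = 33421/3430 ≈ 9.744 in (> 0, runoff occurs)
Q = (33421/3430)²/((33421/3430) + 8500/343) = (1116963241/11764900)/(118421/3430) = 1116963241/406184030 in ≈ 2.750 in

Q = 1116963241/406184030 in ≈ 2.750 in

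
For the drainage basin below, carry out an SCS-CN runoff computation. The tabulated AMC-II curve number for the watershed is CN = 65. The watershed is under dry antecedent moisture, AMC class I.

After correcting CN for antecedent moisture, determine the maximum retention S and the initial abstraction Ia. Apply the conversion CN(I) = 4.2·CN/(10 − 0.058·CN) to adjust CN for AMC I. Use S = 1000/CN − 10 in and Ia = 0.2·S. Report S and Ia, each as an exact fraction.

Adjust CN=65 to AMC I: 4.2·65/(10 − 0.058·65) → 273 ÷ (623/100) = 3900/89 ≈ 43.820
Max retention: S = 1000/(3900/89) − 10 = 500/39 in (≈ 12.821 in)
Initial abstraction Ia = S/5 = (500/39)/5 = 100/39 ≈ 2.564 in

S = 500/39 in ≈ 12.821 in; Ia = 100/39 in ≈ 2.564 in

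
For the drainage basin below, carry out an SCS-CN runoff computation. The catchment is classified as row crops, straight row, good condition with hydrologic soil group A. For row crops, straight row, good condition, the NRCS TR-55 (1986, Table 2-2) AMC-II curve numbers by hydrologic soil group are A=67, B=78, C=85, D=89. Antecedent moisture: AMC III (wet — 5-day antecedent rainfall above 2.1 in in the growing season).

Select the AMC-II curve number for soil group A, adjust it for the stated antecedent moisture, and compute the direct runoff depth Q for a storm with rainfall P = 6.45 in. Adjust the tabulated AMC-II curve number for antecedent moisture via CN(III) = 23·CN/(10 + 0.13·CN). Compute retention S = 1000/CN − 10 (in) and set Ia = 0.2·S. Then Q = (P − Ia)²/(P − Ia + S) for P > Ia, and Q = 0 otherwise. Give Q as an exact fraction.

NRCS table: row crops, straight row, good condition, soil group A → CN(II) = 67
CN(III) from CN(II)=67: (23·67)/(10 + 0.13·67) = 154100/1871 ≈ 82.362
Max retention: S = 1000/(154100/1871) − 10 = 3300/1541 in (≈ 2.141 in)
Ia = 0.2·(3300/1541) = 660/1541 in ≈ 0.428 in
Excess rainfall: 6.450 − 0.428 = 6.022 in; P > Ia so Q > 0
Q = (185589/30820)²/((185589/30820) + 3300/1541) = (34443276921/949872400)/(251589/30820) = 11481092307/2584657660 in ≈ 4.442 in

Q = 11481092307/2584657660 in ≈ 4.442 in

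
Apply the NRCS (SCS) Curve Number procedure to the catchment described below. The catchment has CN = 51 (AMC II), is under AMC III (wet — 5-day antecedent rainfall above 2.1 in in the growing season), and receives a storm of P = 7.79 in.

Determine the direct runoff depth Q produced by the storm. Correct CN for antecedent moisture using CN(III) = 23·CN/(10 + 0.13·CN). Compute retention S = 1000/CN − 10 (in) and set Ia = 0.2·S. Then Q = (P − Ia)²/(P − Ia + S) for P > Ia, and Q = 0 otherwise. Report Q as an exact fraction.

Q = 665475798289/153166469100 in ≈ 4.345 in

CN(III) from CN(II)=51: (23·51)/(10 + 0.13·51) = 117300/1663 ≈ 70.535
Max retention: S = 1000/(117300/1663) − 10 = 4900/1173 in (≈ 4.177 in)
Ia = 0.2·(4900/1173) = 980/1173 in ≈ 0.835 in
Excess rainfall: 7.790 − 0.835 = 6.955 in; P > Ia so Q > 0
Q: (815767/117300)² ÷ (1305767/117300) = 665475798289/153166469100 in (≈ 4.345 in)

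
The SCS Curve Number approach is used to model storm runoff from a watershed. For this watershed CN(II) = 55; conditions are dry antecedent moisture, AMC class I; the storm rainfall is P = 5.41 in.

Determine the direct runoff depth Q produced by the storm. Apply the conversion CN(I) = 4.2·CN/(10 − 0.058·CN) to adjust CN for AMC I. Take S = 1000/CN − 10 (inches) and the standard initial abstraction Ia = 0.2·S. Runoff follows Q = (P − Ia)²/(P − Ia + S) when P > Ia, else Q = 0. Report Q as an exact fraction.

Q = 135885649/1244758900 in ≈ 0.109 in

Dry (AMC I): CN(I) = 4.2·55/(10 − 0.058·55) = 231/(681/100) = 7700/227 ≈ 33.921
Max retention: S = 1000/(7700/227) − 10 = 1500/77 in (≈ 19.481 in)
Initial abstraction Ia = S/5 = (1500/77)/5 = 300/77 ≈ 3.896 in
P − Ia = 5.410 − 3.896 = 11657/7700 ≈ 1.514 in (> 0, runoff occurs)
Q: (11657/7700)² ÷ (161657/7700) = 135885649/1244758900 in (≈ 0.109 in)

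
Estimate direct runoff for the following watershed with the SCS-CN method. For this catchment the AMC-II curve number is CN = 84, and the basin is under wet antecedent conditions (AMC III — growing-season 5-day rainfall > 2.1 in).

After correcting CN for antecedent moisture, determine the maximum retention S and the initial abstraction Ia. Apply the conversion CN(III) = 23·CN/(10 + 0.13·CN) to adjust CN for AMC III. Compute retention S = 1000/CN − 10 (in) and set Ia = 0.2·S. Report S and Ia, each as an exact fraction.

S = 400/483 in ≈ 0.828 in; Ia = 80/483 in ≈ 0.166 in

Adjust CN=84 to AMC III: 23·84/(10 + 0.13·84) → 1932 ÷ (523/25) = 48300/523 ≈ 92.352
S = 1000/(48300/523) − 10 = 400/483 in ≈ 0.828 in
Ia = 0.2S: 0.2·0.828 = 0.166 in (exactly 80/483)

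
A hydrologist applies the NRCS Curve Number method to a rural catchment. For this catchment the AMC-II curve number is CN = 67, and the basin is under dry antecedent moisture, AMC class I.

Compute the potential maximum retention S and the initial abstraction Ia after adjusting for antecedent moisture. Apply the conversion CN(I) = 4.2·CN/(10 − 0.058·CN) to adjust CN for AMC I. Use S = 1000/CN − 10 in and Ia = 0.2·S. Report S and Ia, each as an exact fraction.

Adjust CN=67 to AMC I: 4.2·67/(10 − 0.058·67) → (1407/5) ÷ (3057/500) = 46900/1019 ≈ 46.026
S = 1000/(46900/1019) − 10 = 5500/469 in ≈ 11.727 in
Initial abstraction Ia = S/5 = (5500/469)/5 = 1100/469 ≈ 2.345 in

S = 5500/469 in ≈ 11.727 in; Ia = 1100/469 in ≈ 2.345 in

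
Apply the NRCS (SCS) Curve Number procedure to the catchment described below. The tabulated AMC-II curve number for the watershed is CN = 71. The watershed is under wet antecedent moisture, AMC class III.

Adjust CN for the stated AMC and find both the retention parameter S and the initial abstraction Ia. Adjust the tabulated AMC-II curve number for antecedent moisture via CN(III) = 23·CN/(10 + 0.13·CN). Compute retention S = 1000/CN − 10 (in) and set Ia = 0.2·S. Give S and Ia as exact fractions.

S = 2900/1633 in ≈ 1.776 in; Ia = 580/1633 in ≈ 0.355 in

Wet (AMC III): CN(III) = 23·71/(10 + 0.13·71) = 1633/(1923/100) = 163300/1923 ≈ 84.919
Retention S: 1000/CN − 10 with CN=84.919 → S = 2900/1633 ≈ 1.776 in
Ia = 0.2·(2900/1633) = 580/1633 in ≈ 0.355 in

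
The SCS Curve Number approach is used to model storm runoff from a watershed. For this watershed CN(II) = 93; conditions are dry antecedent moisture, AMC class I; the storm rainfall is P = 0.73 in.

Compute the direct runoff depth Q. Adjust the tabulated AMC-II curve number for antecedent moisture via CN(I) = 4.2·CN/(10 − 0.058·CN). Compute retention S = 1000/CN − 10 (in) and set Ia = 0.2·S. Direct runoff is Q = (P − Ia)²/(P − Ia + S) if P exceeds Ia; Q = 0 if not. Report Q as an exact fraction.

CN(I) from CN(II)=93: (4.2·93)/(10 − 0.058·93) = 27900/329 ≈ 84.802
Retention S: 1000/CN − 10 with CN=84.802 → S = 500/279 ≈ 1.792 in
Ia = 0.2·(500/279) = 100/279 in ≈ 0.358 in
Since P=0.730 > Ia=0.358: effective rainfall P−Ia = 10367/27900 in
Q = (10367/27900)²/((10367/27900) + 500/279) = (107474689/778410000)/(60367/27900) = 107474689/1684239300 in ≈ 0.064 in

Q = 107474689/1684239300 in ≈ 0.064 in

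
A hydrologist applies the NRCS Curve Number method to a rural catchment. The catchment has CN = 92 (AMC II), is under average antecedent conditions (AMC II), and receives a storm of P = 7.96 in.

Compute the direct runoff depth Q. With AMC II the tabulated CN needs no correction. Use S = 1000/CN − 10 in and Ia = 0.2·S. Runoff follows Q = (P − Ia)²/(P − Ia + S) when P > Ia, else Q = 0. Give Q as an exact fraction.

AMC II — tabulated CN = 92 applies directly.
Retention S: 1000/CN − 10 with CN=92.000 → S = 20/23 ≈ 0.870 in
Ia = 0.2·(20/23) = 4/23 in ≈ 0.174 in
Excess rainfall: 7.960 − 0.174 = 7.786 in; P > Ia so Q > 0
Q = (4477/575)²/((4477/575) + 20/23) = (20043529/330625)/(4977/575) = 20043529/2861775 in ≈ 7.004 in

Q = 20043529/2861775 in ≈ 7.004 in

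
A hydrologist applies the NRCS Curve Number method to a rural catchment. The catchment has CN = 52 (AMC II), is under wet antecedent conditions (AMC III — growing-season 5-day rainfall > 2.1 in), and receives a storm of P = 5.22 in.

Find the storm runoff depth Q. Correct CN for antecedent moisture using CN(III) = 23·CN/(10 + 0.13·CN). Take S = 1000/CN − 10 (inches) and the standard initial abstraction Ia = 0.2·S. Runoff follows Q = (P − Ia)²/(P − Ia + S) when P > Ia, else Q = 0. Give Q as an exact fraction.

Q = 1453716507/628094350 in ≈ 2.314 in

CN(III) from CN(II)=52: (23·52)/(10 + 0.13·52) = 29900/419 ≈ 71.360
Max retention: S = 1000/(29900/419) − 10 = 1200/299 in (≈ 4.013 in)
Ia = 0.2·(1200/299) = 240/299 in ≈ 0.803 in
Since P=5.220 > Ia=0.803: effective rainfall P−Ia = 66039/14950 in
Q: (66039/14950)² ÷ (126039/14950) = 1453716507/628094350 in (≈ 2.314 in)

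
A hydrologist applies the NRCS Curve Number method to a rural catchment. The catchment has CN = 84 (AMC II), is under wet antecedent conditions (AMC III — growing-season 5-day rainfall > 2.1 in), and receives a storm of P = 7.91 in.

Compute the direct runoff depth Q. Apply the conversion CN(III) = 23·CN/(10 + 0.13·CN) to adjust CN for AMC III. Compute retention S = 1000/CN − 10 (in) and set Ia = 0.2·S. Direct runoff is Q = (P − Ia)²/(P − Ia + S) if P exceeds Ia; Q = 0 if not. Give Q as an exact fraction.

Adjust CN=84 to AMC III: 23·84/(10 + 0.13·84) → 1932 ÷ (523/25) = 48300/523 ≈ 92.352
S = 1000/(48300/523) − 10 = 400/483 in ≈ 0.828 in
Ia = 0.2·(400/483) = 80/483 in ≈ 0.166 in
Excess rainfall: 7.910 − 0.166 = 7.744 in; P > Ia so Q > 0
Runoff Q = (P−Ia)²/(P−Ia+S) = (7.744)²/(7.744+0.828) = 139915646809/19998759900 ≈ 6.996 in

Q = 139915646809/19998759900 in ≈ 6.996 in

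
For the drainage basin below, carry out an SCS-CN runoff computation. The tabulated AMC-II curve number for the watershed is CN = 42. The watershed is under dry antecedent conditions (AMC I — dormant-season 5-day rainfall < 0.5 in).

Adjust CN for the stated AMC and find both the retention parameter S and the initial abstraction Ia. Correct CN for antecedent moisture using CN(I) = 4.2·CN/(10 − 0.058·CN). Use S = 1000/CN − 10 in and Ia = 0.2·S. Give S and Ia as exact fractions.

S = 14500/441 in ≈ 32.880 in; Ia = 2900/441 in ≈ 6.576 in

CN(I) from CN(II)=42: (4.2·42)/(10 − 0.058·42) = 44100/1891 ≈ 23.321
Max retention: S = 1000/(44100/1891) − 10 = 14500/441 in (≈ 32.880 in)
Ia = 0.2·(14500/441) = 2900/441 in ≈ 6.576 in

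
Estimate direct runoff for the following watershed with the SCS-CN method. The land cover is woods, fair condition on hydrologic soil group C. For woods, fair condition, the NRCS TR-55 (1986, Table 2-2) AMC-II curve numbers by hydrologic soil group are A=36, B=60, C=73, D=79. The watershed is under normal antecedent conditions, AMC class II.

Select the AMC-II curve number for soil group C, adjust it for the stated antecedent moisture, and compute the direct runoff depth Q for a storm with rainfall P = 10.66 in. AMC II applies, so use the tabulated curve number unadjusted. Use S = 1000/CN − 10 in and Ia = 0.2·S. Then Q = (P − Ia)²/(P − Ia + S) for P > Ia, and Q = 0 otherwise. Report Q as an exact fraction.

NRCS table: woods, fair condition, soil group C → CN(II) = 73
AMC II — tabulated CN = 73 applies directly.
Max retention: S = 1000/73 − 10 = 270/73 in (≈ 3.699 in)
Ia = 0.2S: 0.2·3.699 = 0.740 in (exactly 54/73)
P − Ia = 10.660 − 0.740 = 36209/3650 ≈ 9.920 in (> 0, runoff occurs)
Q = (36209/3650)²/((36209/3650) + 270/73) = (1311091681/13322500)/(49709/3650) = 1311091681/181437850 in ≈ 7.226 in

Q = 1311091681/181437850 in ≈ 7.226 in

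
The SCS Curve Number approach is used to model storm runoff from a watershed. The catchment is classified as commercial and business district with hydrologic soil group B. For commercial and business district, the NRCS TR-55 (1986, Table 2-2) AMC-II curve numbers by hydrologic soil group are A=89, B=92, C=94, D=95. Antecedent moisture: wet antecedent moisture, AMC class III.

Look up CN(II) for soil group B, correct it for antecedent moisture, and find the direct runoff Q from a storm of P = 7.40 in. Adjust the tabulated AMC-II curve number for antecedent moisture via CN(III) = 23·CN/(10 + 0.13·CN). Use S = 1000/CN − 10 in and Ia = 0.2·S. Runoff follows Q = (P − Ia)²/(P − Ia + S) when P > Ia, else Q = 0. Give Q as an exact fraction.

Q = 375313129/53886585 in ≈ 6.965 in

NRCS table: commercial and business district, soil group B → CN(II) = 92
CN(III) from CN(II)=92: (23·92)/(10 + 0.13·92) = 52900/549 ≈ 96.357
S = 1000/(52900/549) − 10 = 200/529 in ≈ 0.378 in
Initial abstraction Ia = S/5 = (200/529)/5 = 40/529 ≈ 0.076 in
Since P=7.400 > Ia=0.076: effective rainfall P−Ia = 19373/2645 in
Q = (19373/2645)²/((19373/2645) + 200/529) = (375313129/6996025)/(20373/2645) = 375313129/53886585 in ≈ 6.965 in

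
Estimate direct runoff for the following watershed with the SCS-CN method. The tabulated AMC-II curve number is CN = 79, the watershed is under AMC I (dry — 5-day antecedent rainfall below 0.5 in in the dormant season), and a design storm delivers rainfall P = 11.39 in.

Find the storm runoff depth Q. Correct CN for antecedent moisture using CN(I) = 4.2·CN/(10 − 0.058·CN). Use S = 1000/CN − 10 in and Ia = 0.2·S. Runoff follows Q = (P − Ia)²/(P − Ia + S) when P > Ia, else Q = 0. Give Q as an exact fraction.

Q = 6396960361/1026849900 in ≈ 6.230 in

Adjust CN=79 to AMC I: 4.2·79/(10 − 0.058·79) → (1659/5) ÷ (2709/500) = 7900/129 ≈ 61.240
S = 1000/(7900/129) − 10 = 500/79 in ≈ 6.329 in
Ia = 0.2S: 0.2·6.329 = 1.266 in (exactly 100/79)
Since P=11.390 > Ia=1.266: effective rainfall P−Ia = 79981/7900 in
Runoff Q = (P−Ia)²/(P−Ia+S) = (10.124)²/(10.124+6.329) = 6396960361/1026849900 ≈ 6.230 in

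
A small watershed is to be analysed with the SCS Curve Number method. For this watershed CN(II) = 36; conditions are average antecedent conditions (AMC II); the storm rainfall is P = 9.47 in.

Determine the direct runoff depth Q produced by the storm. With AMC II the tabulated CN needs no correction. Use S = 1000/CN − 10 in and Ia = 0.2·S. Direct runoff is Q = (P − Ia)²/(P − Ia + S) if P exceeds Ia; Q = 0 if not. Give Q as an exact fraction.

CN(II) = 36; AMC II needs no correction.
S = 1000/36 − 10 = 160/9 in ≈ 17.778 in
Initial abstraction Ia = S/5 = (160/9)/5 = 32/9 ≈ 3.556 in
Excess rainfall: 9.470 − 3.556 = 5.914 in; P > Ia so Q > 0
Runoff Q = (P−Ia)²/(P−Ia+S) = (5.914)²/(5.914+17.778) = 28334329/19190700 ≈ 1.476 in

Q = 28334329/19190700 in ≈ 1.476 in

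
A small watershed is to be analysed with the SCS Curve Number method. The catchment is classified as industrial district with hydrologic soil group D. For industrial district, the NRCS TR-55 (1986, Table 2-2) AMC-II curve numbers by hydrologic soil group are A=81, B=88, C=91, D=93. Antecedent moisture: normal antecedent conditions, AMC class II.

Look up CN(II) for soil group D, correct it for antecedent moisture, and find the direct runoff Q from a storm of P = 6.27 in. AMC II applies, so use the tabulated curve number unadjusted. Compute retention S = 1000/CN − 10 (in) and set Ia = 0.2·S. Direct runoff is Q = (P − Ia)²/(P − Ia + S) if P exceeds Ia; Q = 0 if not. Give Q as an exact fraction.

Q = 3238861921/594372300 in ≈ 5.449 in

NRCS table: industrial district, soil group D → CN(II) = 93
CN(II) = 93; AMC II needs no correction.
S = 1000/93 − 10 = 70/93 in ≈ 0.753 in
Initial abstraction Ia = S/5 = (70/93)/5 = 14/93 ≈ 0.151 in
Since P=6.270 > Ia=0.151: effective rainfall P−Ia = 56911/9300 in
Q: (56911/9300)² ÷ (63911/9300) = 3238861921/594372300 in (≈ 5.449 in)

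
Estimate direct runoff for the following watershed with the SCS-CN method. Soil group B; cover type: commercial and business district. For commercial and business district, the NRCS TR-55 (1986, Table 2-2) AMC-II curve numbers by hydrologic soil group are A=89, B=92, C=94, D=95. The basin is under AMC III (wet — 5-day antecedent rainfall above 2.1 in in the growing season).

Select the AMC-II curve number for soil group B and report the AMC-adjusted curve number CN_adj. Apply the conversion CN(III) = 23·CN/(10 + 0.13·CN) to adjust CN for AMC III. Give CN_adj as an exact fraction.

CN_adj = 52900/549 ≈ 96.357

NRCS table: commercial and business district, soil group B → CN(II) = 92
Wet (AMC III): CN(III) = 23·92/(10 + 0.13·92) = 2116/(549/25) = 52900/549 ≈ 96.357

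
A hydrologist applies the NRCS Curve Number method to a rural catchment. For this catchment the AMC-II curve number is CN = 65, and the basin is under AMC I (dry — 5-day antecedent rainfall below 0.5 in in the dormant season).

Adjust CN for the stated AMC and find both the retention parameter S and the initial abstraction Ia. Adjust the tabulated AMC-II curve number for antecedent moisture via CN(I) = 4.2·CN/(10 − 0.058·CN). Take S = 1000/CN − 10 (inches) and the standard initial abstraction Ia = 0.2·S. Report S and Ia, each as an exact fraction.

S = 500/39 in ≈ 12.821 in; Ia = 100/39 in ≈ 2.564 in

CN(I) from CN(II)=65: (4.2·65)/(10 − 0.058·65) = 3900/89 ≈ 43.820
Max retention: S = 1000/(3900/89) − 10 = 500/39 in (≈ 12.821 in)
Initial abstraction Ia = S/5 = (500/39)/5 = 100/39 ≈ 2.564 in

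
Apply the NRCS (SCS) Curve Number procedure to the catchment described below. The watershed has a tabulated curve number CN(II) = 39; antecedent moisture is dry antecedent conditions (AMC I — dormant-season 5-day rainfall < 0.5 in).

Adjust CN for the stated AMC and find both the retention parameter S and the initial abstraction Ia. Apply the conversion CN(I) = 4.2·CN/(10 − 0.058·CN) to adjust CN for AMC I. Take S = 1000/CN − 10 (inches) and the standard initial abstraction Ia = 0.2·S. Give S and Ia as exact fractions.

S = 30500/819 in ≈ 37.241 in; Ia = 6100/819 in ≈ 7.448 in

Adjust CN=39 to AMC I: 4.2·39/(10 − 0.058·39) → (819/5) ÷ (3869/500) = 81900/3869 ≈ 21.168
Max retention: S = 1000/(81900/3869) − 10 = 30500/819 in (≈ 37.241 in)
Ia = 0.2S: 0.2·37.241 = 7.448 in (exactly 6100/819)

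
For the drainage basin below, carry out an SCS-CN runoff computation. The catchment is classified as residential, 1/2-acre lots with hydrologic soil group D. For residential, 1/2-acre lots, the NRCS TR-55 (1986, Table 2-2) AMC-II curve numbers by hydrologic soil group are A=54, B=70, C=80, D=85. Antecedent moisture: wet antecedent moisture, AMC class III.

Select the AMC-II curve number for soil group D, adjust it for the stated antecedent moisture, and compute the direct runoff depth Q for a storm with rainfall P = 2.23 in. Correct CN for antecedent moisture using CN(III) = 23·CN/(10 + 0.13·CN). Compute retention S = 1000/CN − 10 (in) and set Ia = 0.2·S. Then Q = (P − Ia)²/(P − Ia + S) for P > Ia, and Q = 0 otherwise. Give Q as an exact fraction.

NRCS table: residential, 1/2-acre lots, soil group D → CN(II) = 85
Wet (AMC III): CN(III) = 23·85/(10 + 0.13·85) = 1955/(421/20) = 39100/421 ≈ 92.874
Retention S: 1000/CN − 10 with CN=92.874 → S = 300/391 ≈ 0.767 in
Initial abstraction Ia = S/5 = (300/391)/5 = 60/391 ≈ 0.153 in
Excess rainfall: 2.230 − 0.153 = 2.077 in; P > Ia so Q > 0
Q: (81193/39100)² ÷ (111193/39100) = 6592303249/4347646300 in (≈ 1.516 in)

Q = 6592303249/4347646300 in ≈ 1.516 in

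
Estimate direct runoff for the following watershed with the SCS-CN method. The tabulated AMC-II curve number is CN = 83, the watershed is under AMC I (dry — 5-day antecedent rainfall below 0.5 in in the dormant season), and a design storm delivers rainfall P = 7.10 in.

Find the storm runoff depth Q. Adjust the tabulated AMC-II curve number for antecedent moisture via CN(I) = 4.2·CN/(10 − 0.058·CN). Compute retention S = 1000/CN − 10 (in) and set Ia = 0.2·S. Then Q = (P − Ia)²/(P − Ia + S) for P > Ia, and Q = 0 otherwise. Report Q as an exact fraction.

CN(I) from CN(II)=83: (4.2·83)/(10 − 0.058·83) = 174300/2593 ≈ 67.219
S = 1000/(174300/2593) − 10 = 8500/1743 in ≈ 4.877 in
Ia = 0.2S: 0.2·4.877 = 0.975 in (exactly 1700/1743)
P − Ia = 7.100 − 0.975 = 106753/17430 ≈ 6.125 in (> 0, runoff occurs)
Q: (106753/17430)² ÷ (191753/17430) = 11396203009/3342254790 in (≈ 3.410 in)

Q = 11396203009/3342254790 in ≈ 3.410 in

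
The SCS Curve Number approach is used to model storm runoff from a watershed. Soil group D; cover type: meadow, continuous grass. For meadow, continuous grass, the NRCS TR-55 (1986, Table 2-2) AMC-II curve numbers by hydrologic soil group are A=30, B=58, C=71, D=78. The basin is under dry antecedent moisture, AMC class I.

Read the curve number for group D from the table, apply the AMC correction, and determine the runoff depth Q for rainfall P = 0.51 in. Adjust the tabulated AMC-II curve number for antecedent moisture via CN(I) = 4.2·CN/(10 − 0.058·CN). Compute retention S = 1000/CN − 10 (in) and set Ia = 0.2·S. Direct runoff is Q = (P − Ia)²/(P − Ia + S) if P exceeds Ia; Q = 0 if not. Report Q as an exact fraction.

NRCS table: meadow, continuous grass, soil group D → CN(II) = 78
Adjust CN=78 to AMC I: 4.2·78/(10 − 0.058·78) → (1638/5) ÷ (1369/250) = 81900/1369 ≈ 59.825
Max retention: S = 1000/(81900/1369) − 10 = 5500/819 in (≈ 6.716 in)
Initial abstraction Ia = S/5 = (5500/819)/5 = 1100/819 ≈ 1.343 in
P = 0.510 ≤ Ia = 1.343 in: entire storm abstracted, Q = 0.

Q = 0 in ≈ 0.000 in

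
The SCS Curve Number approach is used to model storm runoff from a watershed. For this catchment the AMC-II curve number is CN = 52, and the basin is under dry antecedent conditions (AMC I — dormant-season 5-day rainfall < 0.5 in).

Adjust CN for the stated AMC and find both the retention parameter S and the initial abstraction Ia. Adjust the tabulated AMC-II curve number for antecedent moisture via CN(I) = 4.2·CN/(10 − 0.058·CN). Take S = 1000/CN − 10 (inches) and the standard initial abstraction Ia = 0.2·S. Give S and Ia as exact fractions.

Dry (AMC I): CN(I) = 4.2·52/(10 − 0.058·52) = (1092/5)/(873/125) = 9100/291 ≈ 31.271
Retention S: 1000/CN − 10 with CN=31.271 → S = 2000/91 ≈ 21.978 in
Ia = 0.2·(2000/91) = 400/91 in ≈ 4.396 in

S = 2000/91 in ≈ 21.978 in; Ia = 400/91 in ≈ 4.396 in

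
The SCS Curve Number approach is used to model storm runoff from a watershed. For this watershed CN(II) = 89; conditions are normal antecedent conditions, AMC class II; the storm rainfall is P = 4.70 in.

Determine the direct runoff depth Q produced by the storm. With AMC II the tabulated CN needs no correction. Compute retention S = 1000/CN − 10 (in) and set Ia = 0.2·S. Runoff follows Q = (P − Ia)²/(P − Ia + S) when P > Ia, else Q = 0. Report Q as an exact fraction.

Q = 15705369/4506070 in ≈ 3.485 in

CN(II) = 89; AMC II needs no correction.
S = 1000/89 − 10 = 110/89 in ≈ 1.236 in
Initial abstraction Ia = S/5 = (110/89)/5 = 22/89 ≈ 0.247 in
P − Ia = 4.700 − 0.247 = 3963/890 ≈ 4.453 in (> 0, runoff occurs)
Q: (3963/890)² ÷ (5063/890) = 15705369/4506070 in (≈ 3.485 in)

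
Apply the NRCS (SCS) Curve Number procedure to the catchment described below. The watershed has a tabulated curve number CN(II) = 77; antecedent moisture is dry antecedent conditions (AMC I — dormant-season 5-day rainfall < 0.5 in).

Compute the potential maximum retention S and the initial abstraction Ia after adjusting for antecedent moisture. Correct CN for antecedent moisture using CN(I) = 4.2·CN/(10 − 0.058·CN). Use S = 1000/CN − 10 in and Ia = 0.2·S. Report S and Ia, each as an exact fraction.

Dry (AMC I): CN(I) = 4.2·77/(10 − 0.058·77) = (1617/5)/(2767/500) = 161700/2767 ≈ 58.439
Retention S: 1000/CN − 10 with CN=58.439 → S = 11500/1617 ≈ 7.112 in
Initial abstraction Ia = S/5 = (11500/1617)/5 = 2300/1617 ≈ 1.422 in

S = 11500/1617 in ≈ 7.112 in; Ia = 2300/1617 in ≈ 1.422 in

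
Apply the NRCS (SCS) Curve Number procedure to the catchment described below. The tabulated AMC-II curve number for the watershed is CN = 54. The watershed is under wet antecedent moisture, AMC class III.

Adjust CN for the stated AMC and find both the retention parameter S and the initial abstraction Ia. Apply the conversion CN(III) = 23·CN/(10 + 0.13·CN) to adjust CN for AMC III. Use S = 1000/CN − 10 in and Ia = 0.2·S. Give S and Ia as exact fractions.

Adjust CN=54 to AMC III: 23·54/(10 + 0.13·54) → 1242 ÷ (851/50) = 2700/37 ≈ 72.973
S = 1000/(2700/37) − 10 = 100/27 in ≈ 3.704 in
Initial abstraction Ia = S/5 = (100/27)/5 = 20/27 ≈ 0.741 in

S = 100/27 in ≈ 3.704 in; Ia = 20/27 in ≈ 0.741 in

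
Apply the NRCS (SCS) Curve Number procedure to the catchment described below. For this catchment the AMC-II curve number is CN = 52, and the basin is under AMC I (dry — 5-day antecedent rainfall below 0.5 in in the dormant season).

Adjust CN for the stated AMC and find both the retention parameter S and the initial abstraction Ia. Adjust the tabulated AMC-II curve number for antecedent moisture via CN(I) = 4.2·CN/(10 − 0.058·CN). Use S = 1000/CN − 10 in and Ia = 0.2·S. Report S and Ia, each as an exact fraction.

S = 2000/91 in ≈ 21.978 in; Ia = 400/91 in ≈ 4.396 in

CN(I) from CN(II)=52: (4.2·52)/(10 − 0.058·52) = 9100/291 ≈ 31.271
Retention S: 1000/CN − 10 with CN=31.271 → S = 2000/91 ≈ 21.978 in
Ia = 0.2S: 0.2·21.978 = 4.396 in (exactly 400/91)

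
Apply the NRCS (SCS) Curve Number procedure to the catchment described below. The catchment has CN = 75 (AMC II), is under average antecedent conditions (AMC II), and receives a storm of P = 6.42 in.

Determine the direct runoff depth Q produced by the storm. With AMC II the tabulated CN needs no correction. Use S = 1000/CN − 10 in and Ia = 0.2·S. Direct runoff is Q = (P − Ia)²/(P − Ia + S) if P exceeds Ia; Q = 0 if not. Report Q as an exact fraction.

AMC II — tabulated CN = 75 applies directly.
S = 1000/75 − 10 = 10/3 in ≈ 3.333 in
Initial abstraction Ia = S/5 = (10/3)/5 = 2/3 ≈ 0.667 in
Since P=6.420 > Ia=0.667: effective rainfall P−Ia = 863/150 in
Q = (863/150)²/((863/150) + 10/3) = (744769/22500)/(1363/150) = 744769/204450 in ≈ 3.643 in

Q = 744769/204450 in ≈ 3.643 in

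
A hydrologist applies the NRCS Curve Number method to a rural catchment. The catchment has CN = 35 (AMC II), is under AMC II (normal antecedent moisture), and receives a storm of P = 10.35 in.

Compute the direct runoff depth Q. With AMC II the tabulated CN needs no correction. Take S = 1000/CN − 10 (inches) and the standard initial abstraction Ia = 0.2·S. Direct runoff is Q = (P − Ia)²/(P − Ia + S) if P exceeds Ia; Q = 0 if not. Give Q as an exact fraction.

Average conditions: CN = 35 (no AMC adjustment).
S = 1000/35 − 10 = 130/7 in ≈ 18.571 in
Ia = 0.2S: 0.2·18.571 = 3.714 in (exactly 26/7)
P − Ia = 10.350 − 3.714 = 929/140 ≈ 6.636 in (> 0, runoff occurs)
Q = (929/140)²/((929/140) + 130/7) = (863041/19600)/(3529/140) = 863041/494060 in ≈ 1.747 in

Q = 863041/494060 in ≈ 1.747 in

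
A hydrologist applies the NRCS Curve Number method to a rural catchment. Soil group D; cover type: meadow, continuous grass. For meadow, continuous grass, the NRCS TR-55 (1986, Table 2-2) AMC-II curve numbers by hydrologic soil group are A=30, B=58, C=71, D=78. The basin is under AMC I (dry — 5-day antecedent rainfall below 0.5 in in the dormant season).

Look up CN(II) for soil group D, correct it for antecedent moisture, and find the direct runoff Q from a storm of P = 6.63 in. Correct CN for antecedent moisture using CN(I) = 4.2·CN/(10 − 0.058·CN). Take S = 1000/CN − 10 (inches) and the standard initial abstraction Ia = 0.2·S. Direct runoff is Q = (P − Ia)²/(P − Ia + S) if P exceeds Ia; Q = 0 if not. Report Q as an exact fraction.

Q = 187486402009/80507454300 in ≈ 2.329 in

NRCS table: meadow, continuous grass, soil group D → CN(II) = 78
CN(I) from CN(II)=78: (4.2·78)/(10 − 0.058·78) = 81900/1369 ≈ 59.825
S = 1000/(81900/1369) − 10 = 5500/819 in ≈ 6.716 in
Ia = 0.2S: 0.2·6.716 = 1.343 in (exactly 1100/819)
Excess rainfall: 6.630 − 1.343 = 5.287 in; P > Ia so Q > 0
Q: (432997/81900)² ÷ (982997/81900) = 187486402009/80507454300 in (≈ 2.329 in)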